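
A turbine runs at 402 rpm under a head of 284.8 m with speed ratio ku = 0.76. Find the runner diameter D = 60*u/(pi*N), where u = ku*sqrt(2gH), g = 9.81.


u = 0.76 * sqrt(2*9.81*284.8) = 56.8111 m/s
D = 60 * 56.8111 / (pi * 402) = 2.6990 m


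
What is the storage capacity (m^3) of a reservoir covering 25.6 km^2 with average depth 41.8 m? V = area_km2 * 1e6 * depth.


V = 25.6 * 1e6 * 41.8 = 1.0701e+09 m^3


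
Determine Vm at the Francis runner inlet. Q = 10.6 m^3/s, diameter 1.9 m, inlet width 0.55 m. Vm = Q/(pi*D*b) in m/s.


Vm = 10.6 / (pi * 1.9 * 0.55) = 3.2288 m/s


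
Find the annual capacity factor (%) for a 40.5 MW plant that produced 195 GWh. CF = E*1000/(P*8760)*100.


CF = 195 * 1000 / (40.5 * 8760) * 100 = 54.9636 %


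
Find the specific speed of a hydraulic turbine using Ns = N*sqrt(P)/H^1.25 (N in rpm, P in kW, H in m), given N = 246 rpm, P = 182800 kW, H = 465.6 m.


Ns = 246 * 182800^0.5 / 465.6^1.25 = 48.6303


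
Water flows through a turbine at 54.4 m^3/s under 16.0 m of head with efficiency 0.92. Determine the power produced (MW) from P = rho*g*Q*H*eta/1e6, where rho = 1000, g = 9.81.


P = 1000 * 9.81 * 54.4 * 16.0 * 0.92 / 1e6 = 7.8555 MW


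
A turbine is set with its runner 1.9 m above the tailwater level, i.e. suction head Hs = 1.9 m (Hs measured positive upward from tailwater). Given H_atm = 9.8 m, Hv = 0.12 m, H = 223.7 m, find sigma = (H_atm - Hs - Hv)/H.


sigma = (9.8 - 1.9 - 0.12) / 223.7 = 0.0348


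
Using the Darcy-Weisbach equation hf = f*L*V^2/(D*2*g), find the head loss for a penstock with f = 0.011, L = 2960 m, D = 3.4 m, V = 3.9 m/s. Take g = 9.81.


hf = 0.011 * 2960 * 3.9^2 / (3.4 * 2 * 9.81) = 7.4240 m


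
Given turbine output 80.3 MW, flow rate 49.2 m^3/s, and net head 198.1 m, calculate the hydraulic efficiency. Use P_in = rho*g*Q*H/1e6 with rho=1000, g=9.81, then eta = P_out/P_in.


P_in = 1000 * 9.81 * 49.2 * 198.1 / 1e6 = 95.6134 MW
eta = 80.3 / 95.6134 = 0.8398


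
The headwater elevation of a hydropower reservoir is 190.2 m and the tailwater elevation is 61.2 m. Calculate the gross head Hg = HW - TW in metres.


Hg = 190.2 - 61.2 = 129.0000 m


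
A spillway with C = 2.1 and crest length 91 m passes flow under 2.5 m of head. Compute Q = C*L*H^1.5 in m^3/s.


Q = 2.1 * 91 * 2.5^1.5 = 755.3891 m^3/s


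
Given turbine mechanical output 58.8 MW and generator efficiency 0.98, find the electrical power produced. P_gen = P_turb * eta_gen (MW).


P_gen = 58.8 * 0.98 = 57.6240 MW


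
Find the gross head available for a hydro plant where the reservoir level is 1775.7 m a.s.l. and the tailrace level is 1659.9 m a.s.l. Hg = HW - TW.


Hg = 1775.7 - 1659.9 = 115.8000 m


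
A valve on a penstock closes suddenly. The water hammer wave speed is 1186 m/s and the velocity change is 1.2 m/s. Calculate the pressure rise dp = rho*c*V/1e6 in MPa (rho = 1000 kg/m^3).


dp = 1000 * 1186 * 1.2 / 1e6 = 1.4232 MPa


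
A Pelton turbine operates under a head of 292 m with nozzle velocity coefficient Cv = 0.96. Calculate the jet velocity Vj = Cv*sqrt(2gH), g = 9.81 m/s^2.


Vj = 0.96 * sqrt(2*9.81*292) = 72.6628 m/s


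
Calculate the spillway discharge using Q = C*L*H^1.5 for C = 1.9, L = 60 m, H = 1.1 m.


Q = 1.9 * 60 * 1.1^1.5 = 131.5206 m^3/s


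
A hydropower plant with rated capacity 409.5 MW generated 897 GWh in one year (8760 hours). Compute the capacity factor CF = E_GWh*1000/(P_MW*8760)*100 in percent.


CF = 897 * 1000 / (409.5 * 8760) * 100 = 25.0054 %


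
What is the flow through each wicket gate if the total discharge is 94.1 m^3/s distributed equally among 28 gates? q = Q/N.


q = 94.1 / 28 = 3.3607 m^3/s


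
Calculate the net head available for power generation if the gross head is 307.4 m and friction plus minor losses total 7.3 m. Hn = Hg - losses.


Hn = 307.4 - 7.3 = 300.1000 m


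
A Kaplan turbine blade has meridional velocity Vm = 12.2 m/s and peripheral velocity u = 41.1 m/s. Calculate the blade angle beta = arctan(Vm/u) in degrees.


beta = arctan(12.2 / 41.1) = 16.5328 degrees


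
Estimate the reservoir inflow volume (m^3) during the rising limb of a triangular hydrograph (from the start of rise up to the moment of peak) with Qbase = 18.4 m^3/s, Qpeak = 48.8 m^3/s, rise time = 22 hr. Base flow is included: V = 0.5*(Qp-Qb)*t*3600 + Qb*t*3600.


V = 0.5*(48.8 - 18.4)*22*3600 + 18.4*22*3600 = 2.6611e+06 m^3


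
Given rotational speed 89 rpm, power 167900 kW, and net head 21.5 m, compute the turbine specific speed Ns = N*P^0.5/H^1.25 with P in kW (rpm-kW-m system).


Ns = 89 * 167900^0.5 / 21.5^1.25 = 787.7117


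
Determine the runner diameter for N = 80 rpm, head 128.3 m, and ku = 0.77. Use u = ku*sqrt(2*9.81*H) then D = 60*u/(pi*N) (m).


u = 0.77 * sqrt(2*9.81*128.3) = 38.6326 m/s
D = 60 * 38.6326 / (pi * 80) = 9.2228 m


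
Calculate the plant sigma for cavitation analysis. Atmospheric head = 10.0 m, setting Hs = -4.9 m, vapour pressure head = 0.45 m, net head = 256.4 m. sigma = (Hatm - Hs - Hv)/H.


sigma = (10.0 - (-4.9) - 0.45) / 256.4 = 0.0564


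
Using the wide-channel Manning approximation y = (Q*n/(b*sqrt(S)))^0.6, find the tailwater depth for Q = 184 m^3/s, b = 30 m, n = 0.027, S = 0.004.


y = (184 * 0.027 / (30 * 0.004^0.5))^0.6 = 1.7816 m


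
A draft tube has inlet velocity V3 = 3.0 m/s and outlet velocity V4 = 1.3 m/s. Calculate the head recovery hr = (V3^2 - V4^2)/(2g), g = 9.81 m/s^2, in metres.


hr = (3.0^2 - 1.3^2) / (2*9.81) = 0.3726 m


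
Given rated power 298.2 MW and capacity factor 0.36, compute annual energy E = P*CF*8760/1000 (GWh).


E = 298.2 * 0.36 * 8760 / 1000 = 940.4035 GWh


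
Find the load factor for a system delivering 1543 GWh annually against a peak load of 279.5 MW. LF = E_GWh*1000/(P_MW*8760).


LF = 1543 * 1000 / (279.5 * 8760) = 0.6302


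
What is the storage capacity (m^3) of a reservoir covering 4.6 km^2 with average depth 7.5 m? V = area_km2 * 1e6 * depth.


V = 4.6 * 1e6 * 7.5 = 3.4500e+07 m^3


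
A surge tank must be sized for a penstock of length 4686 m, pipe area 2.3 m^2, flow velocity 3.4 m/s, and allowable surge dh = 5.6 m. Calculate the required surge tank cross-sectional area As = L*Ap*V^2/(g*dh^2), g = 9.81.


As = 4686 * 2.3 * 3.4^2 / (9.81 * 5.6^2) = 404.9887 m^2


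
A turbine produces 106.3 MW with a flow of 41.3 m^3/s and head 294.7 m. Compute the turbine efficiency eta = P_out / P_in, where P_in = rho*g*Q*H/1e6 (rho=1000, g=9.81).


P_in = 1000 * 9.81 * 41.3 * 294.7 / 1e6 = 119.3986 MW
eta = 106.3 / 119.3986 = 0.8903


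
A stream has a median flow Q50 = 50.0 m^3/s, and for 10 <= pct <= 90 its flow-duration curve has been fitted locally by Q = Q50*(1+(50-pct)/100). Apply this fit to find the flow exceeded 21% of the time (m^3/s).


Q = 50.0 * (1 + (50 - 21)/100) = 64.5000 m^3/s


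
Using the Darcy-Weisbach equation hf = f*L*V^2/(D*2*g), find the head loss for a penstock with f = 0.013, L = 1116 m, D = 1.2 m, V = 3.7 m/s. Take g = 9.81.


hf = 0.013 * 1116 * 3.7^2 / (1.2 * 2 * 9.81) = 8.4359 m


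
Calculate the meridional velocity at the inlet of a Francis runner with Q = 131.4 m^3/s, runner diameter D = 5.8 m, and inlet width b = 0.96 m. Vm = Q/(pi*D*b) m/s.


Vm = 131.4 / (pi * 5.8 * 0.96) = 7.5118 m/s


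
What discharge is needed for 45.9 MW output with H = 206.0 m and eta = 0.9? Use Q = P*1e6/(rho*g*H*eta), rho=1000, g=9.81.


Q = 45.9 * 1e6 / (1000 * 9.81 * 206.0 * 0.9) = 25.2368 m^3/s


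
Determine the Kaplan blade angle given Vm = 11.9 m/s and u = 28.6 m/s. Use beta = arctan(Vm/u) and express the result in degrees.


beta = arctan(11.9 / 28.6) = 22.5914 degrees


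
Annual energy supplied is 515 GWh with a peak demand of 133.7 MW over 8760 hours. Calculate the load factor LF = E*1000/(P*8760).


LF = 515 * 1000 / (133.7 * 8760) = 0.4397


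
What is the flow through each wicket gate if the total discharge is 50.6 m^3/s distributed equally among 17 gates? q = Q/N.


q = 50.6 / 17 = 2.9765 m^3/s


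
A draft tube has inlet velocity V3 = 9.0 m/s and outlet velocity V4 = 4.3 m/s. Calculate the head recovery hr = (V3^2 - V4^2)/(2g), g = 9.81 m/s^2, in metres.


hr = (9.0^2 - 4.3^2) / (2*9.81) = 3.1860 m


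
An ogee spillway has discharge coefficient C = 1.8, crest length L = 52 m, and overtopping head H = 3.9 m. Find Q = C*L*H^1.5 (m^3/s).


Q = 1.8 * 52 * 3.9^1.5 = 720.8962 m^3/s


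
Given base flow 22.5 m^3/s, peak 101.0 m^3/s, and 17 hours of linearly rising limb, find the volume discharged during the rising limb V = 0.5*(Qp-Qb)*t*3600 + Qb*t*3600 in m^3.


V = 0.5*(101.0 - 22.5)*17*3600 + 22.5*17*3600 = 3.7791e+06 m^3


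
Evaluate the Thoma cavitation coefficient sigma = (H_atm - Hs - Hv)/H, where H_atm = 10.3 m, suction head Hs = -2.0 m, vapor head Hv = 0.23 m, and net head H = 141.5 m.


sigma = (10.3 - (-2.0) - 0.23) / 141.5 = 0.0853


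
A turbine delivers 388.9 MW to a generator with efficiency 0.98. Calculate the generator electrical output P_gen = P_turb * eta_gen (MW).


P_gen = 388.9 * 0.98 = 381.1220 MW


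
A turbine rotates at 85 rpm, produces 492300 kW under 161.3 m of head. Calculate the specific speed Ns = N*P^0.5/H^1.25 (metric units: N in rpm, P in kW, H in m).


Ns = 85 * 492300^0.5 / 161.3^1.25 = 103.7507


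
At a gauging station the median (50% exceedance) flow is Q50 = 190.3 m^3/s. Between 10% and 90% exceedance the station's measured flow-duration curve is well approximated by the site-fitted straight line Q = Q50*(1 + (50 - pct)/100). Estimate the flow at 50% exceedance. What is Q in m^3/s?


Q = 190.3 * (1 + (50 - 50)/100) = 190.3000 m^3/s


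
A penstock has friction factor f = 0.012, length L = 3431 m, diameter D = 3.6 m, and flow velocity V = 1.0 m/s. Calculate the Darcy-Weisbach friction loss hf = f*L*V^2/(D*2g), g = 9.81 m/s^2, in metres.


hf = 0.012 * 3431 * 1.0^2 / (3.6 * 2 * 9.81) = 0.5829 m


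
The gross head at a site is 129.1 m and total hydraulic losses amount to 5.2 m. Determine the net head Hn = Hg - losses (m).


Hn = 129.1 - 5.2 = 123.9000 m


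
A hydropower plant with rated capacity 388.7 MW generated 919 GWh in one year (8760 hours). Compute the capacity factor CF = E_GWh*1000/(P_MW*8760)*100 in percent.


CF = 919 * 1000 / (388.7 * 8760) * 100 = 26.9896 %


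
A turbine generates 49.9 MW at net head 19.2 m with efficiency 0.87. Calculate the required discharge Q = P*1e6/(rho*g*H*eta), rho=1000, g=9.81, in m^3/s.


Q = 49.9 * 1e6 / (1000 * 9.81 * 19.2 * 0.87) = 304.5167 m^3/s


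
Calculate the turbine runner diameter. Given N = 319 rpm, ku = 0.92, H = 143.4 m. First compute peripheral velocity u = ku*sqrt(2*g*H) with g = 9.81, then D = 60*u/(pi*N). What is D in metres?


u = 0.92 * sqrt(2*9.81*143.4) = 48.7991 m/s
D = 60 * 48.7991 / (pi * 319) = 2.9216 m


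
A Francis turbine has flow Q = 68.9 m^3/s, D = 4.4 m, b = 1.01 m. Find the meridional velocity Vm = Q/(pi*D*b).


Vm = 68.9 / (pi * 4.4 * 1.01) = 4.9351 m/s


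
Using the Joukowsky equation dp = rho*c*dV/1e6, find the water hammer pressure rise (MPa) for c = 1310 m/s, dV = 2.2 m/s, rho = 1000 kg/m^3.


dp = 1000 * 1310 * 2.2 / 1e6 = 2.8820 MPa


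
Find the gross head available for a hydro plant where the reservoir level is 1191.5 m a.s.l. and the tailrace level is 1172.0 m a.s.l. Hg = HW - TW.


Hg = 1191.5 - 1172.0 = 19.5000 m


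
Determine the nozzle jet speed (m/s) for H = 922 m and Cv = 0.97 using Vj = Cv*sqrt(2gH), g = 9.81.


Vj = 0.97 * sqrt(2*9.81*922) = 130.4628 m/s


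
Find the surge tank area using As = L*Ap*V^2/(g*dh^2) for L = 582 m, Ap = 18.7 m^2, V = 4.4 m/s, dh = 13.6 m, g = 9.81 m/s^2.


As = 582 * 18.7 * 4.4^2 / (9.81 * 13.6^2) = 116.1243 m^2


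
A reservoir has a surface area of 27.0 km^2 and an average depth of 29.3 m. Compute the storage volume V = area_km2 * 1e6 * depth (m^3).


V = 27.0 * 1e6 * 29.3 = 7.9110e+08 m^3


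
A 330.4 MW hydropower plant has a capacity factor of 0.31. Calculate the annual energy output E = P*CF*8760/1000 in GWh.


E = 330.4 * 0.31 * 8760 / 1000 = 897.2342 GWh


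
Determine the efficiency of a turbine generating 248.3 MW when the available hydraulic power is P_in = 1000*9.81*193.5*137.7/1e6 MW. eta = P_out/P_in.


P_in = 1000 * 9.81 * 193.5 * 137.7 / 1e6 = 261.3870 MW
eta = 248.3 / 261.3870 = 0.9499


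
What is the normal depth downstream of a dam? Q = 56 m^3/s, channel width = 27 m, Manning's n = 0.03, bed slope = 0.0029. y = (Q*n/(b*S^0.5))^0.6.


y = (56 * 0.03 / (27 * 0.0029^0.5))^0.6 = 1.0906 m


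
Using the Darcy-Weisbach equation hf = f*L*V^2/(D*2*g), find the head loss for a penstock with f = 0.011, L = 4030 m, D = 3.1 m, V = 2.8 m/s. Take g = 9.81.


hf = 0.011 * 4030 * 2.8^2 / (3.1 * 2 * 9.81) = 5.7142 m


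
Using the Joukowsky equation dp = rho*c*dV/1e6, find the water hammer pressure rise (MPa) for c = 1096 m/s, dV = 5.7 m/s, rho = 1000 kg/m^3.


dp = 1000 * 1096 * 5.7 / 1e6 = 6.2472 MPa


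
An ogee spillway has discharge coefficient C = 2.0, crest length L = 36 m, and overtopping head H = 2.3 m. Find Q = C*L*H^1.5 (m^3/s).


Q = 2.0 * 36 * 2.3^1.5 = 251.1448 m^3/s


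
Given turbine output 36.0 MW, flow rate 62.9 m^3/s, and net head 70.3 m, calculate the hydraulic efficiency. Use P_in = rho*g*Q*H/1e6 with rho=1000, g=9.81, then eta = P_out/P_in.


P_in = 1000 * 9.81 * 62.9 * 70.3 / 1e6 = 43.3785 MW
eta = 36.0 / 43.3785 = 0.8299


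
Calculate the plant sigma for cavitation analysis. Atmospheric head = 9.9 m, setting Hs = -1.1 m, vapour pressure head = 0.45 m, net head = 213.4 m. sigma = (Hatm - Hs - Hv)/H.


sigma = (9.9 - (-1.1) - 0.45) / 213.4 = 0.0494


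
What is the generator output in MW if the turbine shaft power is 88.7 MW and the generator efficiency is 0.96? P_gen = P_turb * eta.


P_gen = 88.7 * 0.96 = 85.1520 MW


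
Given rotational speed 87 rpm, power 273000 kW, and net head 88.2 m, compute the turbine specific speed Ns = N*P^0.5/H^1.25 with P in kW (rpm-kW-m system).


Ns = 87 * 273000^0.5 / 88.2^1.25 = 168.1763


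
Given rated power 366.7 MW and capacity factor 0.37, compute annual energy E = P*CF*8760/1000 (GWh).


E = 366.7 * 0.37 * 8760 / 1000 = 1188.5480 GWh


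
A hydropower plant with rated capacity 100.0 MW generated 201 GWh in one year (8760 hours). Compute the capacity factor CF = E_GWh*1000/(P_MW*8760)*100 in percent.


CF = 201 * 1000 / (100.0 * 8760) * 100 = 22.9452 %


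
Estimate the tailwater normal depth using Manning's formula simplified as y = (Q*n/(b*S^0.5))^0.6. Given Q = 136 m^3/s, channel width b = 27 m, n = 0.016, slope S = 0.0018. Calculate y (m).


y = (136 * 0.016 / (27 * 0.0018^0.5))^0.6 = 1.4696 m


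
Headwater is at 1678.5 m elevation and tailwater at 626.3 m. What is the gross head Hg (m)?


Hg = 1678.5 - 626.3 = 1052.2000 m


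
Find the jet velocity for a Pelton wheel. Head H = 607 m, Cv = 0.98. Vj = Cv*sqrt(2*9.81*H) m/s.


Vj = 0.98 * sqrt(2*9.81*607) = 106.9473 m/s


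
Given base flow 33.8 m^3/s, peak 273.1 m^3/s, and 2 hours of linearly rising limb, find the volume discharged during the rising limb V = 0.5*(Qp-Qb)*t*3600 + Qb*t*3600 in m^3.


V = 0.5*(273.1 - 33.8)*2*3600 + 33.8*2*3600 = 1.1048e+06 m^3


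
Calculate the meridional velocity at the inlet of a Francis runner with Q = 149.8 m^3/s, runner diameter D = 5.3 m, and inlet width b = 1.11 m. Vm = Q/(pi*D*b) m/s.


Vm = 149.8 / (pi * 5.3 * 1.11) = 8.1052 m/s


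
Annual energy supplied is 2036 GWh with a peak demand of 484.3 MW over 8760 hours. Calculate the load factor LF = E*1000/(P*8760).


LF = 2036 * 1000 / (484.3 * 8760) = 0.4799


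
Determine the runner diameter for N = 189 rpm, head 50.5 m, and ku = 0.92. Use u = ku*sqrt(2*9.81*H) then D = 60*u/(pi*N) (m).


u = 0.92 * sqrt(2*9.81*50.5) = 28.9590 m/s
D = 60 * 28.9590 / (pi * 189) = 2.9263 m


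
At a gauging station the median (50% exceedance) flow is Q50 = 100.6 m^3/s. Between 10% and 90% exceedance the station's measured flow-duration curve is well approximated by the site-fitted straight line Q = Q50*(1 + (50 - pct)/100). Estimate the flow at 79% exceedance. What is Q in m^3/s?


Q = 100.6 * (1 + (50 - 79)/100) = 71.4260 m^3/s


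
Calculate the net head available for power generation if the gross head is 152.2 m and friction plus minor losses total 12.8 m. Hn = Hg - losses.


Hn = 152.2 - 12.8 = 139.4000 m


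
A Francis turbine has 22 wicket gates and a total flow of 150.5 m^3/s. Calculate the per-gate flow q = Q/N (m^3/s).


q = 150.5 / 22 = 6.8409 m^3/s


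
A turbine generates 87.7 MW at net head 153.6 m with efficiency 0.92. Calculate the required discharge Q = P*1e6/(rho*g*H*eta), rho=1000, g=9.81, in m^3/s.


Q = 87.7 * 1e6 / (1000 * 9.81 * 153.6 * 0.92) = 63.2633 m^3/s


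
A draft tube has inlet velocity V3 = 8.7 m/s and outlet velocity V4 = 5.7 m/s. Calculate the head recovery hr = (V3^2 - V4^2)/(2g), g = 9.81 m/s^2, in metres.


hr = (8.7^2 - 5.7^2) / (2*9.81) = 2.2018 m


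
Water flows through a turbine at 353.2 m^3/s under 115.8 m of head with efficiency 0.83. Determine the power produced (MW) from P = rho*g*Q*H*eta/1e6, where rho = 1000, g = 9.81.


P = 1000 * 9.81 * 353.2 * 115.8 * 0.83 / 1e6 = 333.0246 MW


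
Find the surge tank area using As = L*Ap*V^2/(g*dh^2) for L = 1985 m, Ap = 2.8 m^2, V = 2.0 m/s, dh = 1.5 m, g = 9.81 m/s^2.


As = 1985 * 2.8 * 2.0^2 / (9.81 * 1.5^2) = 1007.2262 m^2


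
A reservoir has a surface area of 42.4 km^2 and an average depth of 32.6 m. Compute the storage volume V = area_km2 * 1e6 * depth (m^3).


V = 42.4 * 1e6 * 32.6 = 1.3822e+09 m^3


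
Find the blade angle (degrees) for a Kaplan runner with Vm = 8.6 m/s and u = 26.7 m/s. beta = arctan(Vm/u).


beta = arctan(8.6 / 26.7) = 17.8536 degrees


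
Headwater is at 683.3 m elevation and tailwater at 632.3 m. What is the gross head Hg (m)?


Hg = 683.3 - 632.3 = 51.0000 m


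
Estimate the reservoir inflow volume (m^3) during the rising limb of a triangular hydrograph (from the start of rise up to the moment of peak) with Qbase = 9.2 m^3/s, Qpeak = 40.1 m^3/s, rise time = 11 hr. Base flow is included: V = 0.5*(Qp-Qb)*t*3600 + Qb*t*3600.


V = 0.5*(40.1 - 9.2)*11*3600 + 9.2*11*3600 = 976140.0000 m^3


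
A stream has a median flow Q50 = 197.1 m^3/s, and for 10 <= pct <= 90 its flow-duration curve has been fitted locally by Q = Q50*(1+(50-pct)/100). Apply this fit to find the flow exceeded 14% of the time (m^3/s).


Q = 197.1 * (1 + (50 - 14)/100) = 268.0560 m^3/s


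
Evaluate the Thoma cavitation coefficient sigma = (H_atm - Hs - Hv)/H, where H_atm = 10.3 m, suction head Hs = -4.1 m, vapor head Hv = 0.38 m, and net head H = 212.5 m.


sigma = (10.3 - (-4.1) - 0.38) / 212.5 = 0.0660


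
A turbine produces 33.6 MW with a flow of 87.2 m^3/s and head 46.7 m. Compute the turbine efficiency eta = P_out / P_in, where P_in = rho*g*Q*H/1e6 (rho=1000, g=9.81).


P_in = 1000 * 9.81 * 87.2 * 46.7 / 1e6 = 39.9487 MW
eta = 33.6 / 39.9487 = 0.8411


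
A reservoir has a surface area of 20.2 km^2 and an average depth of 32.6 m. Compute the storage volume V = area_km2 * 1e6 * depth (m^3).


V = 20.2 * 1e6 * 32.6 = 6.5852e+08 m^3


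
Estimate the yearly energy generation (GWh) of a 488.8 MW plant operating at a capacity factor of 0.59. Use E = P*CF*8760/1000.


E = 488.8 * 0.59 * 8760 / 1000 = 2526.3139 GWh


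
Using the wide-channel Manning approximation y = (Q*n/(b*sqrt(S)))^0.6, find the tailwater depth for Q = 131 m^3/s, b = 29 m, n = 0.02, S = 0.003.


y = (131 * 0.02 / (29 * 0.003^0.5))^0.6 = 1.3502 m


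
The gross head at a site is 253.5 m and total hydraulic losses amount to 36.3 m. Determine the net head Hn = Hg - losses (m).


Hn = 253.5 - 36.3 = 217.2000 m


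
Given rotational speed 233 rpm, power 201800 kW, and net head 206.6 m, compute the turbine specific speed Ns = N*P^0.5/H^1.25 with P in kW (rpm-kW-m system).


Ns = 233 * 201800^0.5 / 206.6^1.25 = 133.6299


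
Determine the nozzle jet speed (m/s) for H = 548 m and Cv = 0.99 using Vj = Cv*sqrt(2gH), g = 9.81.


Vj = 0.99 * sqrt(2*9.81*548) = 102.6538 m/s


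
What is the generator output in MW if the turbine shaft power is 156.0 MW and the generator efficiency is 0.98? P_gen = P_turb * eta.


P_gen = 156.0 * 0.98 = 152.8800 MW


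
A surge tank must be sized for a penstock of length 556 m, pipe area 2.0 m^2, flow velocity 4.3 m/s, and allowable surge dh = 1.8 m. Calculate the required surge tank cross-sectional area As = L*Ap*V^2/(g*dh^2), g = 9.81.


As = 556 * 2.0 * 4.3^2 / (9.81 * 1.8^2) = 646.8859 m^2


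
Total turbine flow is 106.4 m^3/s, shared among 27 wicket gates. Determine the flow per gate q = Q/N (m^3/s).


q = 106.4 / 27 = 3.9407 m^3/s


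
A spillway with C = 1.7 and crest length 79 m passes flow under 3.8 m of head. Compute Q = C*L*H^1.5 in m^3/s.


Q = 1.7 * 79 * 3.8^1.5 = 994.8358 m^3/s


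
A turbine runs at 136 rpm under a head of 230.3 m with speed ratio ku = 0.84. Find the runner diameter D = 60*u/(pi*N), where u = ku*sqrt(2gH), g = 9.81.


u = 0.84 * sqrt(2*9.81*230.3) = 56.4645 m/s
D = 60 * 56.4645 / (pi * 136) = 7.9294 m


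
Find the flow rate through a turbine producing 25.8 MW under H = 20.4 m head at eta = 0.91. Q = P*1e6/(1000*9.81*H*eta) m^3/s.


Q = 25.8 * 1e6 / (1000 * 9.81 * 20.4 * 0.91) = 141.6704 m^3/s


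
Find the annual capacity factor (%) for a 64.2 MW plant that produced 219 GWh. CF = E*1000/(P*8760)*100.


CF = 219 * 1000 / (64.2 * 8760) * 100 = 38.9408 %


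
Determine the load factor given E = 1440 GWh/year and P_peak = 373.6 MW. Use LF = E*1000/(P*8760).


LF = 1440 * 1000 / (373.6 * 8760) = 0.4400


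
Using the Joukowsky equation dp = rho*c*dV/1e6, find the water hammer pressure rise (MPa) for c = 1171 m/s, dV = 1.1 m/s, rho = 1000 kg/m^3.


dp = 1000 * 1171 * 1.1 / 1e6 = 1.2881 MPa


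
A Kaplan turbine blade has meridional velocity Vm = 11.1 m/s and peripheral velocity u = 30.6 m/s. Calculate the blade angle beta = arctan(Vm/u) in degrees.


beta = arctan(11.1 / 30.6) = 19.9380 degrees


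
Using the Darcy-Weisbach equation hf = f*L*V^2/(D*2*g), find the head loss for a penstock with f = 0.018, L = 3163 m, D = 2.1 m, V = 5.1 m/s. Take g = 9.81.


hf = 0.018 * 3163 * 5.1^2 / (2.1 * 2 * 9.81) = 35.9413 m


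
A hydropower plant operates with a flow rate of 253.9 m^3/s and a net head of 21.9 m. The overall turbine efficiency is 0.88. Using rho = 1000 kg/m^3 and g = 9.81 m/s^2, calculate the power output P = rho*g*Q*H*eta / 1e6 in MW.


P = 1000 * 9.81 * 253.9 * 21.9 * 0.88 / 1e6 = 48.0019 MW


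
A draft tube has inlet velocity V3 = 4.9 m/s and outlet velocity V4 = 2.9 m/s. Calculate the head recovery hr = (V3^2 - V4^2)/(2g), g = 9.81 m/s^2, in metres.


hr = (4.9^2 - 2.9^2) / (2*9.81) = 0.7951 m


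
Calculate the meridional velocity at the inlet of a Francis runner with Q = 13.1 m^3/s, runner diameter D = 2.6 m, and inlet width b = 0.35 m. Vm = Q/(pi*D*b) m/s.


Vm = 13.1 / (pi * 2.6 * 0.35) = 4.5823 m/s


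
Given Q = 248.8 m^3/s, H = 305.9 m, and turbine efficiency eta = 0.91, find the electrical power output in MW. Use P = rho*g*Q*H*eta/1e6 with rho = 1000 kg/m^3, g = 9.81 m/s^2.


P = 1000 * 9.81 * 248.8 * 305.9 * 0.91 / 1e6 = 679.4230 MW


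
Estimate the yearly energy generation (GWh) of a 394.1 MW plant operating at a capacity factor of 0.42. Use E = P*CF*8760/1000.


E = 394.1 * 0.42 * 8760 / 1000 = 1449.9727 GWh


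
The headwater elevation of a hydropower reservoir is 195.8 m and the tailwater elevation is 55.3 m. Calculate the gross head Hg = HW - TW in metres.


Hg = 195.8 - 55.3 = 140.5000 m


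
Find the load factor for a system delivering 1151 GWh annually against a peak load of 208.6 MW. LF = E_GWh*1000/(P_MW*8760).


LF = 1151 * 1000 / (208.6 * 8760) = 0.6299


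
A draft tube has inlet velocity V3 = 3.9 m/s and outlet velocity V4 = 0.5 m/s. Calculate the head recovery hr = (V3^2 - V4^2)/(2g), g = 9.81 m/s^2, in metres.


hr = (3.9^2 - 0.5^2) / (2*9.81) = 0.7625 m


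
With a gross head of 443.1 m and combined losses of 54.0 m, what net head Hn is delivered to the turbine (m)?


Hn = 443.1 - 54.0 = 389.1000 m


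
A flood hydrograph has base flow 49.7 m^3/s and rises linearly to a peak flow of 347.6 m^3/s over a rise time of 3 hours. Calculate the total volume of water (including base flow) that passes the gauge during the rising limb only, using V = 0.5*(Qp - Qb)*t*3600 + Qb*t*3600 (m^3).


V = 0.5*(347.6 - 49.7)*3*3600 + 49.7*3*3600 = 2.1454e+06 m^3


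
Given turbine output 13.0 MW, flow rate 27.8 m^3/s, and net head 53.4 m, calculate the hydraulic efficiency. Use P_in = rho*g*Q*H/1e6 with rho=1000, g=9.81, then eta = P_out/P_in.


P_in = 1000 * 9.81 * 27.8 * 53.4 / 1e6 = 14.5631 MW
eta = 13.0 / 14.5631 = 0.8927


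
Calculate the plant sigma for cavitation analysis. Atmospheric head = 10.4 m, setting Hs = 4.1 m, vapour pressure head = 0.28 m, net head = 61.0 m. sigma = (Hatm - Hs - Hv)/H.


sigma = (10.4 - 4.1 - 0.28) / 61.0 = 0.0987


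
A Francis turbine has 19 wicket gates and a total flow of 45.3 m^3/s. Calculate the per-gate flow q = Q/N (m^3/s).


q = 45.3 / 19 = 2.3842 m^3/s


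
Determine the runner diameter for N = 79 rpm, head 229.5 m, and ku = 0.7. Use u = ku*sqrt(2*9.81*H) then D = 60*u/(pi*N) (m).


u = 0.7 * sqrt(2*9.81*229.5) = 46.9720 m/s
D = 60 * 46.9720 / (pi * 79) = 11.3557 m


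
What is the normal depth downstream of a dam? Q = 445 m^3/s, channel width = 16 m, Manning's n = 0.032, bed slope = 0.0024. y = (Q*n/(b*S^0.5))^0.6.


y = (445 * 0.032 / (16 * 0.0024^0.5))^0.6 = 5.6960 m


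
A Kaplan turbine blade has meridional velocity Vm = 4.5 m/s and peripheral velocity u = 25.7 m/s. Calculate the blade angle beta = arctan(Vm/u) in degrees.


beta = arctan(4.5 / 25.7) = 9.9317 degrees


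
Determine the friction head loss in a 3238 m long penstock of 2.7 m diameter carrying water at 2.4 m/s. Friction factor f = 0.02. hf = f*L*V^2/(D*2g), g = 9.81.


hf = 0.02 * 3238 * 2.4^2 / (2.7 * 2 * 9.81) = 7.0415 m


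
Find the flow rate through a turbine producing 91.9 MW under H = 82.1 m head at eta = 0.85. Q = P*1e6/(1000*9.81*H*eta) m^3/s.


Q = 91.9 * 1e6 / (1000 * 9.81 * 82.1 * 0.85) = 134.2408 m^3/s


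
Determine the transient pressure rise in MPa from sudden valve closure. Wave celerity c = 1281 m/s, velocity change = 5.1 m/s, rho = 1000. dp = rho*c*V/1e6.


dp = 1000 * 1281 * 5.1 / 1e6 = 6.5331 MPa


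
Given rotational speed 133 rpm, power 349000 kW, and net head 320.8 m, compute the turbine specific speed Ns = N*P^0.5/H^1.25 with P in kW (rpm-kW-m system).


Ns = 133 * 349000^0.5 / 320.8^1.25 = 57.8724


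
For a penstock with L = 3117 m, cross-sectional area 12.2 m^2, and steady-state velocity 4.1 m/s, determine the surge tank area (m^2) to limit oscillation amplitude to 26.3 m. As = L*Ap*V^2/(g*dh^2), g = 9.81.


As = 3117 * 12.2 * 4.1^2 / (9.81 * 26.3^2) = 94.2071 m^2


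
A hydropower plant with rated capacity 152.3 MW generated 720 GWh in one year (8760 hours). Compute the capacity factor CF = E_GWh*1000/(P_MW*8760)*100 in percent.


CF = 720 * 1000 / (152.3 * 8760) * 100 = 53.9670 %


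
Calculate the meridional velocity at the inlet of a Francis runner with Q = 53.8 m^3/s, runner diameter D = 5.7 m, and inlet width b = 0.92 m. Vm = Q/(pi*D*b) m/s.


Vm = 53.8 / (pi * 5.7 * 0.92) = 3.2657 m/s


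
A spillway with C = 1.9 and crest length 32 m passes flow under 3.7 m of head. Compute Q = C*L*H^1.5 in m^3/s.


Q = 1.9 * 32 * 3.7^1.5 = 432.7192 m^3/s


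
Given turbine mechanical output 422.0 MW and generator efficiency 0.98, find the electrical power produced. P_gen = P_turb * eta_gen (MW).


P_gen = 422.0 * 0.98 = 413.5600 MW


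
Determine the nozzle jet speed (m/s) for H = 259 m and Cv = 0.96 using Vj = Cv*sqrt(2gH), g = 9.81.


Vj = 0.96 * sqrt(2*9.81*259) = 68.4338 m/s


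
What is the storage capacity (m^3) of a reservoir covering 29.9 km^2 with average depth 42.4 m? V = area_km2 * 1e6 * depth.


V = 29.9 * 1e6 * 42.4 = 1.2678e+09 m^3


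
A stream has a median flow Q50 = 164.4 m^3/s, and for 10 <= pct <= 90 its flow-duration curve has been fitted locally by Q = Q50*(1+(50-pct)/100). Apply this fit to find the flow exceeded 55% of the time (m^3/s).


Q = 164.4 * (1 + (50 - 55)/100) = 156.1800 m^3/s


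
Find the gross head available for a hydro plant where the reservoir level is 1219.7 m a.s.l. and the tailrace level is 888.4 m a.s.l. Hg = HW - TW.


Hg = 1219.7 - 888.4 = 331.3000 m


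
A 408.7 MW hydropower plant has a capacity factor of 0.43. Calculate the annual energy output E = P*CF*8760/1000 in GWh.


E = 408.7 * 0.43 * 8760 / 1000 = 1539.4912 GWh


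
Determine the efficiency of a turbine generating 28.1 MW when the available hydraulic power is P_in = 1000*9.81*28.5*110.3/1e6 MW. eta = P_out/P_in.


P_in = 1000 * 9.81 * 28.5 * 110.3 / 1e6 = 30.8382 MW
eta = 28.1 / 30.8382 = 0.9112


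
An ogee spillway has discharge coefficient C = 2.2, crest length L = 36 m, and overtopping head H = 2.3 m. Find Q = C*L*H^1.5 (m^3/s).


Q = 2.2 * 36 * 2.3^1.5 = 276.2593 m^3/s


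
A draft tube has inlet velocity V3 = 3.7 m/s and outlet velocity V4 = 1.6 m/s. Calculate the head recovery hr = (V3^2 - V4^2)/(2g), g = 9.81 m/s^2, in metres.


hr = (3.7^2 - 1.6^2) / (2*9.81) = 0.5673 m


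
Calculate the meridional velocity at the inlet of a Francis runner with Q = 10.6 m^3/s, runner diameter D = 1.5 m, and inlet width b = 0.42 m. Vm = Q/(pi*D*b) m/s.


Vm = 10.6 / (pi * 1.5 * 0.42) = 5.3557 m/s


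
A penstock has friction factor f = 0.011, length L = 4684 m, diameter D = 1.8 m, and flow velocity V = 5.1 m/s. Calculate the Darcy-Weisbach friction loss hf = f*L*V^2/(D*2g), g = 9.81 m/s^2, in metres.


hf = 0.011 * 4684 * 5.1^2 / (1.8 * 2 * 9.81) = 37.9471 m


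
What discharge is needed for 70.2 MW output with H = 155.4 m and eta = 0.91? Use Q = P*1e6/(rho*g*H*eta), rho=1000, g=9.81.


Q = 70.2 * 1e6 / (1000 * 9.81 * 155.4 * 0.91) = 50.6029 m^3/s


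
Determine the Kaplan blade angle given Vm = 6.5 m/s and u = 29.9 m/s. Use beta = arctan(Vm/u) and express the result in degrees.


beta = arctan(6.5 / 29.9) = 12.2648 degrees


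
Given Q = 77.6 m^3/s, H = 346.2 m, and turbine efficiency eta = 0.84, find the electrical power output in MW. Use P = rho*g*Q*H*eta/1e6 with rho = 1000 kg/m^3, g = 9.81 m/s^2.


P = 1000 * 9.81 * 77.6 * 346.2 * 0.84 / 1e6 = 221.3793 MW


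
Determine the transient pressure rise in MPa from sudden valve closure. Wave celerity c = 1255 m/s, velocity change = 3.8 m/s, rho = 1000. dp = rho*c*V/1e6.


dp = 1000 * 1255 * 3.8 / 1e6 = 4.7690 MPa


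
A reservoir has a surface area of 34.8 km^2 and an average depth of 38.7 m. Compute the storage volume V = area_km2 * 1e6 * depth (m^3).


V = 34.8 * 1e6 * 38.7 = 1.3468e+09 m^3


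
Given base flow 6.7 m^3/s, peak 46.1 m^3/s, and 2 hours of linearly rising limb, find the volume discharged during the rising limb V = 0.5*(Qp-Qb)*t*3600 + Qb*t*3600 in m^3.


V = 0.5*(46.1 - 6.7)*2*3600 + 6.7*2*3600 = 190080.0000 m^3


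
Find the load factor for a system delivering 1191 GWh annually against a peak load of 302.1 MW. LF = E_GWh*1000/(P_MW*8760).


LF = 1191 * 1000 / (302.1 * 8760) = 0.4500


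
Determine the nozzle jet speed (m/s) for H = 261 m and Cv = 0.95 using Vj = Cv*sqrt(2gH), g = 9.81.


Vj = 0.95 * sqrt(2*9.81*261) = 67.9819 m/s


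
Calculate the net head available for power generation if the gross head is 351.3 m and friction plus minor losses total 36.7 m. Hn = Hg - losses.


Hn = 351.3 - 36.7 = 314.6000 m


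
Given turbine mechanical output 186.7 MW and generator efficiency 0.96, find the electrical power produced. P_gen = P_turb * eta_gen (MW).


P_gen = 186.7 * 0.96 = 179.2320 MW


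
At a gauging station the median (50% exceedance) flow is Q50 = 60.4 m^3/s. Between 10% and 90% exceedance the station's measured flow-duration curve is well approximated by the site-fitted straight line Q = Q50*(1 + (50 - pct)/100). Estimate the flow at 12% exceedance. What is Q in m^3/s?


Q = 60.4 * (1 + (50 - 12)/100) = 83.3520 m^3/s


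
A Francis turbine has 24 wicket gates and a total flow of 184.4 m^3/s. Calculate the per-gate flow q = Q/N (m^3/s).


q = 184.4 / 24 = 7.6833 m^3/s


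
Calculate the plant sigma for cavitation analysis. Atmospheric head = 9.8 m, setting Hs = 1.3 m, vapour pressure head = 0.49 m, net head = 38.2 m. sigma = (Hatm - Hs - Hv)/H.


sigma = (9.8 - 1.3 - 0.49) / 38.2 = 0.2097


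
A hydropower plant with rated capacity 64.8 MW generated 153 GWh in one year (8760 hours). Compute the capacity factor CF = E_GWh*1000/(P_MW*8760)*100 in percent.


CF = 153 * 1000 / (64.8 * 8760) * 100 = 26.9533 %


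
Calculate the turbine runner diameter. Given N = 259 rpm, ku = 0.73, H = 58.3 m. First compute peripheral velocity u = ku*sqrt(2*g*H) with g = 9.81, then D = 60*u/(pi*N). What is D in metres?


u = 0.73 * sqrt(2*9.81*58.3) = 24.6892 m/s
D = 60 * 24.6892 / (pi * 259) = 1.8206 m


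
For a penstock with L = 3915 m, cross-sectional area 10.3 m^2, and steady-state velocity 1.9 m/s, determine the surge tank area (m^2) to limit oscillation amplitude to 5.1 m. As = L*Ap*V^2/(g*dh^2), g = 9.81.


As = 3915 * 10.3 * 1.9^2 / (9.81 * 5.1^2) = 570.5147 m^2


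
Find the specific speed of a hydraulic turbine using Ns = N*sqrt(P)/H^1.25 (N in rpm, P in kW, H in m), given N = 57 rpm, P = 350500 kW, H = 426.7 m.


Ns = 57 * 350500^0.5 / 426.7^1.25 = 17.4007


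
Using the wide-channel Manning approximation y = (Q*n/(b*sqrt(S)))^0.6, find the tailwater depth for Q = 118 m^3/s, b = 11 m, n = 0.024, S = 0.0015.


y = (118 * 0.024 / (11 * 0.0015^0.5))^0.6 = 3.1160 m


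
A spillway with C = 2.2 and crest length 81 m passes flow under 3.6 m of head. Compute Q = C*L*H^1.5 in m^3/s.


Q = 2.2 * 81 * 3.6^1.5 = 1217.1986 m^3/s


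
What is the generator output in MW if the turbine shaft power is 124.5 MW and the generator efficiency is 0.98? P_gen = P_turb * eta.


P_gen = 124.5 * 0.98 = 122.0100 MW


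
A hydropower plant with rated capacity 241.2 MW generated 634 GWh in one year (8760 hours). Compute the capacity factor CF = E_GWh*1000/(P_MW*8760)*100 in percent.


CF = 634 * 1000 / (241.2 * 8760) * 100 = 30.0060 %


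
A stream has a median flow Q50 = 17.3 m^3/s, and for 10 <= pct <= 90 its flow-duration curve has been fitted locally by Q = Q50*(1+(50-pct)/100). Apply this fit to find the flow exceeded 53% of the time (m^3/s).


Q = 17.3 * (1 + (50 - 53)/100) = 16.7810 m^3/s


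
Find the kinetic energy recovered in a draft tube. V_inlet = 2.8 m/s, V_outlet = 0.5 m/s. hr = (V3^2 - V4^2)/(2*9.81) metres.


hr = (2.8^2 - 0.5^2) / (2*9.81) = 0.3869 m


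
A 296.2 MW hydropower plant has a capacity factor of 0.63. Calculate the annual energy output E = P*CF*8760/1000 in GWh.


E = 296.2 * 0.63 * 8760 / 1000 = 1634.6686 GWh


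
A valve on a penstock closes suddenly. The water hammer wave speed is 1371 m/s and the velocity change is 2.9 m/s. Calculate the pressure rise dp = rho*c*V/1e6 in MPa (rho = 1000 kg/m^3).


dp = 1000 * 1371 * 2.9 / 1e6 = 3.9759 MPa


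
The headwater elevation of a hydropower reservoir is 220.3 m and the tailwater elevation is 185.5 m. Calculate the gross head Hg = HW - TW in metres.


Hg = 220.3 - 185.5 = 34.8000 m


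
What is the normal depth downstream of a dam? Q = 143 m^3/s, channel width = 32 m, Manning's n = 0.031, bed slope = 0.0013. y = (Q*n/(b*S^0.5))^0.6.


y = (143 * 0.031 / (32 * 0.0013^0.5))^0.6 = 2.2426 m


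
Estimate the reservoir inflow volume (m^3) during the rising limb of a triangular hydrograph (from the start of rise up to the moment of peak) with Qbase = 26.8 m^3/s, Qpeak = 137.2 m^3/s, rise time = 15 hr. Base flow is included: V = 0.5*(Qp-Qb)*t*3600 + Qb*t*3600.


V = 0.5*(137.2 - 26.8)*15*3600 + 26.8*15*3600 = 4.4280e+06 m^3


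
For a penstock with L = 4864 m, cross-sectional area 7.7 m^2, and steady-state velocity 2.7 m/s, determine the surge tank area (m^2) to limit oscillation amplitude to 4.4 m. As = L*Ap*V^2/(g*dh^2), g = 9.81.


As = 4864 * 7.7 * 2.7^2 / (9.81 * 4.4^2) = 1437.5980 m^2


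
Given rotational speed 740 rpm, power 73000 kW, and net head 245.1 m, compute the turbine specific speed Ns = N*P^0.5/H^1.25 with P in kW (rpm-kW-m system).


Ns = 740 * 73000^0.5 / 245.1^1.25 = 206.1646


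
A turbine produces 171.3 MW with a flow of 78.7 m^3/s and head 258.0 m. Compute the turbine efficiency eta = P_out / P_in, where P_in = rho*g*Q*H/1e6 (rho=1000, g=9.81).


P_in = 1000 * 9.81 * 78.7 * 258.0 / 1e6 = 199.1881 MW
eta = 171.3 / 199.1881 = 0.8600


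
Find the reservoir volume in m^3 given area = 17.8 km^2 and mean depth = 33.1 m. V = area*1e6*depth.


V = 17.8 * 1e6 * 33.1 = 5.8918e+08 m^3


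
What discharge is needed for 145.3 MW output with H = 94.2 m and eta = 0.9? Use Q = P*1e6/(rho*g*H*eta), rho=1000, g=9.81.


Q = 145.3 * 1e6 / (1000 * 9.81 * 94.2 * 0.9) = 174.7041 m^3/s


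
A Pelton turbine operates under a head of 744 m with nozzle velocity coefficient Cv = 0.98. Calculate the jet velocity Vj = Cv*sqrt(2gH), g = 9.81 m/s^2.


Vj = 0.98 * sqrt(2*9.81*744) = 118.4028 m/s


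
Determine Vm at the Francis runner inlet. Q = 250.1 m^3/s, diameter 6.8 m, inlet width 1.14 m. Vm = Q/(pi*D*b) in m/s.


Vm = 250.1 / (pi * 6.8 * 1.14) = 10.2695 m/s


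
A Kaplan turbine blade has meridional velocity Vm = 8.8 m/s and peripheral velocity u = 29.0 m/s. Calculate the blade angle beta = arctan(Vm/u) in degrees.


beta = arctan(8.8 / 29.0) = 16.8803 degrees


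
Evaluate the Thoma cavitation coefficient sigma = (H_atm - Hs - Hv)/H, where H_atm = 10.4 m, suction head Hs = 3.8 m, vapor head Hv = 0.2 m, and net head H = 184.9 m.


sigma = (10.4 - 3.8 - 0.2) / 184.9 = 0.0346


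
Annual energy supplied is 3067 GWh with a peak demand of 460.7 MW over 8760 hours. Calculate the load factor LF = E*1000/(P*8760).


LF = 3067 * 1000 / (460.7 * 8760) = 0.7600


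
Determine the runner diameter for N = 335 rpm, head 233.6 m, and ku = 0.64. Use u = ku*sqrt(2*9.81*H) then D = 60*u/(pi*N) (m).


u = 0.64 * sqrt(2*9.81*233.6) = 43.3277 m/s
D = 60 * 43.3277 / (pi * 335) = 2.4701 m


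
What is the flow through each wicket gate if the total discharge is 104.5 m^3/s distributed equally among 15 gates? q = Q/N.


q = 104.5 / 15 = 6.9667 m^3/s


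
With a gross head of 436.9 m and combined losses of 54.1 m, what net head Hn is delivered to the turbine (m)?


Hn = 436.9 - 54.1 = 382.8000 m


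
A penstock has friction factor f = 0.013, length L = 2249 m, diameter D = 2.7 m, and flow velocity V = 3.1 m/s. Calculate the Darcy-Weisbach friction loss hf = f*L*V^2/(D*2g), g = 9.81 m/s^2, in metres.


hf = 0.013 * 2249 * 3.1^2 / (2.7 * 2 * 9.81) = 5.3039 m


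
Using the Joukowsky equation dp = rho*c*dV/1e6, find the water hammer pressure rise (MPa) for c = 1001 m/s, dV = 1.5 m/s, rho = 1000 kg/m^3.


dp = 1000 * 1001 * 1.5 / 1e6 = 1.5015 MPa


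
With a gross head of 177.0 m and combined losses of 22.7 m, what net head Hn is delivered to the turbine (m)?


Hn = 177.0 - 22.7 = 154.3000 m


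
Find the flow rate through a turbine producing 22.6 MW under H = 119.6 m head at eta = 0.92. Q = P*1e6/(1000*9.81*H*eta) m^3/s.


Q = 22.6 * 1e6 / (1000 * 9.81 * 119.6 * 0.92) = 20.9373 m^3/s
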